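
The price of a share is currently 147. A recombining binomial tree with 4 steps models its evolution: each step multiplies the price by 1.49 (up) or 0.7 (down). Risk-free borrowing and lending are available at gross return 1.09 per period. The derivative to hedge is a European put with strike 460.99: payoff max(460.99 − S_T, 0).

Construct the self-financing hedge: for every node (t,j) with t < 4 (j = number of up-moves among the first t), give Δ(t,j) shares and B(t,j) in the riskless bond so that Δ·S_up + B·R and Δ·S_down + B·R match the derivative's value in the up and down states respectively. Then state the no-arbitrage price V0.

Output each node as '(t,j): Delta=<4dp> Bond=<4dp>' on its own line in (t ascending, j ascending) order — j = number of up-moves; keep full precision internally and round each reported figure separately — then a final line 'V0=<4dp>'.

No-arbitrage ⇒ martingale measure with p* = (R−d)/(u−d) = 0.4937.
Terminal payoffs: V(4,0)=425.6953, V(4,1)=385.8627, V(4,2)=301.0762, V(4,3)=120.6020, V(4,4)=0.0000
(3,0): S=50.4210. Δ = (V_up−V_dn)/(S_up−S_dn) = (385.8627−425.6953)/(75.1273−35.2947) = -1.0000. V = [p*·385.8627 + (1−p*)·425.6953]/1.09 = 372.5056. B = V − Δ·S = 422.9266.
(3,1): S=107.3247. Δ = (V_up−V_dn)/(S_up−S_dn) = (301.0762−385.8627)/(159.9138−75.1273) = -1.0000. V = [p*·301.0762 + (1−p*)·385.8627]/1.09 = 315.6019. B = V − Δ·S = 422.9266.
(3,2): S=228.4483. Δ = (V_up−V_dn)/(S_up−S_dn) = (120.6020−301.0762)/(340.3880−159.9138) = -1.0000. V = [p*·120.6020 + (1−p*)·301.0762]/1.09 = 194.4783. B = V − Δ·S = 422.9266.
(3,3): S=486.2685. Δ = (V_up−V_dn)/(S_up−S_dn) = (0.0000−120.6020)/(724.5401−340.3880) = -0.3139. V = [p*·0.0000 + (1−p*)·120.6020]/1.09 = 56.0223. B = V − Δ·S = 208.6831.
(2,0): S=72.0300. Δ = (V_up−V_dn)/(S_up−S_dn) = (315.6019−372.5056)/(107.3247−50.4210) = -1.0000. V = [p*·315.6019 + (1−p*)·372.5056]/1.09 = 315.9761. B = V − Δ·S = 388.0061.
(2,1): S=153.3210. Δ = (V_up−V_dn)/(S_up−S_dn) = (194.4783−315.6019)/(228.4483−107.3247) = -1.0000. V = [p*·194.4783 + (1−p*)·315.6019]/1.09 = 234.6851. B = V − Δ·S = 388.0061.
(2,2): S=326.3547. Δ = (V_up−V_dn)/(S_up−S_dn) = (56.0223−194.4783)/(486.2685−228.4483) = -0.5370. V = [p*·56.0223 + (1−p*)·194.4783]/1.09 = 115.7125. B = V − Δ·S = 290.9733.
(1,0): S=102.9000. Δ = (V_up−V_dn)/(S_up−S_dn) = (234.6851−315.9761)/(153.3210−72.0300) = -1.0000. V = [p*·234.6851 + (1−p*)·315.9761]/1.09 = 253.0689. B = V − Δ·S = 355.9689.
(1,1): S=219.0300. Δ = (V_up−V_dn)/(S_up−S_dn) = (115.7125−234.6851)/(326.3547−153.3210) = -0.6876. V = [p*·115.7125 + (1−p*)·234.6851]/1.09 = 161.4236. B = V − Δ·S = 312.0218.
(0,0): S=147.0000. Δ = (V_up−V_dn)/(S_up−S_dn) = (161.4236−253.0689)/(219.0300−102.9000) = -0.7892. V = [p*·161.4236 + (1−p*)·253.0689]/1.09 = 190.6663. B = V − Δ·S = 306.6729.
Root portfolio cost Δ·147+B reproduces V0=190.6663.

(0,0): Delta=-0.7892 Bond=306.6729
(1,0): Delta=-1.0000 Bond=355.9689
(1,1): Delta=-0.6876 Bond=312.0218
(2,0): Delta=-1.0000 Bond=388.0061
(2,1): Delta=-1.0000 Bond=388.0061
(2,2): Delta=-0.5370 Bond=290.9733
(3,0): Delta=-1.0000 Bond=422.9266
(3,1): Delta=-1.0000 Bond=422.9266
(3,2): Delta=-1.0000 Bond=422.9266
(3,3): Delta=-0.3139 Bond=208.6831
V0=190.6663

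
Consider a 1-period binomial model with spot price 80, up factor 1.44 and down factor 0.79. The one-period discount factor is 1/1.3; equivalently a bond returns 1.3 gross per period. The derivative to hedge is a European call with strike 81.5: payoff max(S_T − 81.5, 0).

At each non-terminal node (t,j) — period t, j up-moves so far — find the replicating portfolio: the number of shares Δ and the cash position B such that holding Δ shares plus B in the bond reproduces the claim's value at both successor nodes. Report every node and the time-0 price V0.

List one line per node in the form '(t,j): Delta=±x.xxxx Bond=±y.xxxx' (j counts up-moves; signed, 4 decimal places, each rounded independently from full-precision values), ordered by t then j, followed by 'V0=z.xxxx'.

(0,0): Delta=0.6481 Bond=-31.5065
V0=20.3396

Risk-neutral probability p* = (R−d)/(u−d) = (1.3−0.79)/(1.44−0.79) = 0.7846.
Payoff layer (t=1): V(1,0)=0.0000, V(1,1)=33.7000
  t=0,j=0: stock 80.0000 → up 115.2000 (V=33.7000), down 63.2000 (V=0.0000). Price 20.3396; hedge Δ=0.6481, bond B=-31.5065.
Root portfolio cost Δ·80+B reproduces V0=20.3396.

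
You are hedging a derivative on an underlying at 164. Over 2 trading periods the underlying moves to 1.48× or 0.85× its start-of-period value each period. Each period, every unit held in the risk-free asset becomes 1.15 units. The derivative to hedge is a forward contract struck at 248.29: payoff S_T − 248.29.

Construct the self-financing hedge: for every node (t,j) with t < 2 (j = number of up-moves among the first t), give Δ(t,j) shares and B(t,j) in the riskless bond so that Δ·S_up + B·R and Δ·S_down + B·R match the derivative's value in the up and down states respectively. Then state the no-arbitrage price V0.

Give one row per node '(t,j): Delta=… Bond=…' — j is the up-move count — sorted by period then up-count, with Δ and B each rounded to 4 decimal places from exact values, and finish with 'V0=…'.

(0,0): Delta=1.0000 Bond=-187.7429
(1,0): Delta=1.0000 Bond=-215.9043
(1,1): Delta=1.0000 Bond=-215.9043
V0=-23.7429

Risk-neutral probability p* = (R−d)/(u−d) = (1.15−0.85)/(1.48−0.85) = 0.4762.
Terminal payoffs: V(2,0)=-129.8000, V(2,1)=-41.9780, V(2,2)=110.9356
Node (1,0) S=139.4000: V=(p*·-41.9780+(1−p*)·-129.8000)/1.15=-76.5043; Δ=(-41.9780−-129.8000)/(206.3120−118.4900)=1.0000; B=V−Δ·S=-215.9043
Node (1,1) S=242.7200: V=(p*·110.9356+(1−p*)·-41.9780)/1.15=26.8157; Δ=(110.9356−-41.9780)/(359.2256−206.3120)=1.0000; B=V−Δ·S=-215.9043
Node (0,0) S=164.0000: V=(p*·26.8157+(1−p*)·-76.5043)/1.15=-23.7429; Δ=(26.8157−-76.5043)/(242.7200−139.4000)=1.0000; B=V−Δ·S=-187.7429
Check: Δ(0,0)·S0 + B(0,0) = -23.7429 = V0.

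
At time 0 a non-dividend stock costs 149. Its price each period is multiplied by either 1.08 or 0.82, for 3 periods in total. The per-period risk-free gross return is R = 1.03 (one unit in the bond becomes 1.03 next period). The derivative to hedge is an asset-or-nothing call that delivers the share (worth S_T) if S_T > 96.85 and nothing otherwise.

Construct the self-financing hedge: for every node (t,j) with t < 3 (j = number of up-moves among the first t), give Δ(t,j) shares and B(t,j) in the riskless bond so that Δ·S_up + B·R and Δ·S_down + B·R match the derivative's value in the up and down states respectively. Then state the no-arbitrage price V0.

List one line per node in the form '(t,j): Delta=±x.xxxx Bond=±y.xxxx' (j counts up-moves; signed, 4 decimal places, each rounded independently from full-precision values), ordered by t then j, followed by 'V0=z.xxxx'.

(0,0): Delta=1.0739 Bond=-11.5494
(1,0): Delta=1.4829 Bond=-61.8587
(1,1): Delta=1.0000 Bond=0.0000
(2,0): Delta=4.1538 Bond=-331.3149
(2,1): Delta=1.0000 Bond=0.0000
(2,2): Delta=1.0000 Bond=0.0000
V0=148.4653

No-arbitrage ⇒ martingale measure with p* = (R−d)/(u−d) = 0.8077.
Terminal payoffs: V(3,0)=0.0000, V(3,1)=108.2026, V(3,2)=142.5108, V(3,3)=187.6971
(2,0): S=100.1876. Δ = (V_up−V_dn)/(S_up−S_dn) = (108.2026−0.0000)/(108.2026−82.1538) = 4.1538. V = [p*·108.2026 + (1−p*)·0.0000]/1.03 = 84.8489. B = V − Δ·S = -331.3149.
(2,1): S=131.9544. Δ = (V_up−V_dn)/(S_up−S_dn) = (142.5108−108.2026)/(142.5108−108.2026) = 1.0000. V = [p*·142.5108 + (1−p*)·108.2026]/1.03 = 131.9544. B = V − Δ·S = 0.0000.
(2,2): S=173.7936. Δ = (V_up−V_dn)/(S_up−S_dn) = (187.6971−142.5108)/(187.6971−142.5108) = 1.0000. V = [p*·187.6971 + (1−p*)·142.5108]/1.03 = 173.7936. B = V − Δ·S = 0.0000.
(1,0): S=122.1800. Δ = (V_up−V_dn)/(S_up−S_dn) = (131.9544−84.8489)/(131.9544−100.1876) = 1.4829. V = [p*·131.9544 + (1−p*)·84.8489]/1.03 = 119.3162. B = V − Δ·S = -61.8587.
(1,1): S=160.9200. Δ = (V_up−V_dn)/(S_up−S_dn) = (173.7936−131.9544)/(173.7936−131.9544) = 1.0000. V = [p*·173.7936 + (1−p*)·131.9544]/1.03 = 160.9200. B = V − Δ·S = 0.0000.
(0,0): S=149.0000. Δ = (V_up−V_dn)/(S_up−S_dn) = (160.9200−119.3162)/(160.9200−122.1800) = 1.0739. V = [p*·160.9200 + (1−p*)·119.3162]/1.03 = 148.4653. B = V − Δ·S = -11.5494.
Root portfolio cost Δ·149+B reproduces V0=148.4653.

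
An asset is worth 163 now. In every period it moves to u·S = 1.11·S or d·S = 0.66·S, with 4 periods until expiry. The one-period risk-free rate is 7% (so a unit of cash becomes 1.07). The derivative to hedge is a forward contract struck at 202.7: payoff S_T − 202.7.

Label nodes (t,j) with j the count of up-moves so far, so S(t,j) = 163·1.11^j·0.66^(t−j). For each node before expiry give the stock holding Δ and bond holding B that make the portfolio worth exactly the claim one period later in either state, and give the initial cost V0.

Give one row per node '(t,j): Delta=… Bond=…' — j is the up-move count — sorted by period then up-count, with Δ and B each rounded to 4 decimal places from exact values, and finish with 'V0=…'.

(0,0): Delta=1.0000 Bond=-154.6389
(1,0): Delta=1.0000 Bond=-165.4636
(1,1): Delta=1.0000 Bond=-165.4636
(2,0): Delta=1.0000 Bond=-177.0460
(2,1): Delta=1.0000 Bond=-177.0460
(2,2): Delta=1.0000 Bond=-177.0460
(3,0): Delta=1.0000 Bond=-189.4393
(3,1): Delta=1.0000 Bond=-189.4393
(3,2): Delta=1.0000 Bond=-189.4393
(3,3): Delta=1.0000 Bond=-189.4393
V0=8.3611

Risk-neutral probability p* = (R−d)/(u−d) = (1.07−0.66)/(1.11−0.66) = 0.9111.
Payoff layer (t=4): V(4,0)=-171.7712, V(4,1)=-150.6833, V(4,2)=-115.2175, V(4,3)=-55.5703, V(4,4)=44.7455
  t=3,j=0: stock 46.8618 → up 52.0167 (V=-150.6833), down 30.9288 (V=-171.7712). Price -142.5774; hedge Δ=1.0000, bond B=-189.4393.
  t=3,j=1: stock 78.8131 → up 87.4825 (V=-115.2175), down 52.0167 (V=-150.6833). Price -110.6261; hedge Δ=1.0000, bond B=-189.4393.
  t=3,j=2: stock 132.5493 → up 147.1297 (V=-55.5703), down 87.4825 (V=-115.2175). Price -56.8899; hedge Δ=1.0000, bond B=-189.4393.
  t=3,j=3: stock 222.9239 → up 247.4455 (V=44.7455), down 147.1297 (V=-55.5703). Price 33.4846; hedge Δ=1.0000, bond B=-189.4393.
  t=2,j=0: stock 71.0028 → up 78.8131 (V=-110.6261), down 46.8618 (V=-142.5774). Price -106.0432; hedge Δ=1.0000, bond B=-177.0460.
  t=2,j=1: stock 119.4138 → up 132.5493 (V=-56.8899), down 78.8131 (V=-110.6261). Price -57.6322; hedge Δ=1.0000, bond B=-177.0460.
  t=2,j=2: stock 200.8323 → up 222.9239 (V=33.4846), down 132.5493 (V=-56.8899). Price 23.7863; hedge Δ=1.0000, bond B=-177.0460.
  t=1,j=0: stock 107.5800 → up 119.4138 (V=-57.6322), down 71.0028 (V=-106.0432). Price -57.8836; hedge Δ=1.0000, bond B=-165.4636.
  t=1,j=1: stock 180.9300 → up 200.8323 (V=23.7863), down 119.4138 (V=-57.6322). Price 15.4664; hedge Δ=1.0000, bond B=-165.4636.
  t=0,j=0: stock 163.0000 → up 180.9300 (V=15.4664), down 107.5800 (V=-57.8836). Price 8.3611; hedge Δ=1.0000, bond B=-154.6389.
The time-0 hedge costs 8.3611, which is the no-arbitrage price.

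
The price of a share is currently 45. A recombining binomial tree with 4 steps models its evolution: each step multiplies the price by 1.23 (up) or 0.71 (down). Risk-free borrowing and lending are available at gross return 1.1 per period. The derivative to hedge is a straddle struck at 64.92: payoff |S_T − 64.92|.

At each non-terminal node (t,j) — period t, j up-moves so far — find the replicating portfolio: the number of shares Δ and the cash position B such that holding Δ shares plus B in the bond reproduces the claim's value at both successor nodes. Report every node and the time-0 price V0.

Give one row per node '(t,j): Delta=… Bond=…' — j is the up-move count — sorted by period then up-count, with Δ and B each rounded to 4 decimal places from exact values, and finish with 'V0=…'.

The replicating-portfolio and risk-neutral prices coincide; use p* = (1.1−0.71)/(1.23−0.71) = 0.7500 for the latter.
Terminal values V(4,·): V(4,0)=53.4847, V(4,1)=45.1096, V(4,2)=30.6006, V(4,3)=5.4653, V(4,4)=38.0790
  t=3,j=0: stock 16.1060 → up 19.8104 (V=45.1096), down 11.4353 (V=53.4847). Price 42.9122; hedge Δ=-1.0000, bond B=59.0182.
  t=3,j=1: stock 27.9019 → up 34.3194 (V=30.6006), down 19.8104 (V=45.1096). Price 31.1162; hedge Δ=-1.0000, bond B=59.0182.
  t=3,j=2: stock 48.3372 → up 59.4547 (V=5.4653), down 34.3194 (V=30.6006). Price 10.6810; hedge Δ=-1.0000, bond B=59.0182.
  t=3,j=3: stock 83.7390 → up 102.9990 (V=38.0790), down 59.4547 (V=5.4653). Price 27.2051; hedge Δ=0.7490, bond B=-35.5136.
  t=2,j=0: stock 22.6845 → up 27.9019 (V=31.1162), down 16.1060 (V=42.9122). Price 30.9684; hedge Δ=-1.0000, bond B=53.6529.
  t=2,j=1: stock 39.2985 → up 48.3372 (V=10.6810), down 27.9019 (V=31.1162). Price 14.3544; hedge Δ=-1.0000, bond B=53.6529.
  t=2,j=2: stock 68.0805 → up 83.7390 (V=27.2051), down 48.3372 (V=10.6810). Price 20.9764; hedge Δ=0.4668, bond B=-10.8006.
  t=1,j=0: stock 31.9500 → up 39.2985 (V=14.3544), down 22.6845 (V=30.9684). Price 16.8254; hedge Δ=-1.0000, bond B=48.7754.
  t=1,j=1: stock 55.3500 → up 68.0805 (V=20.9764), down 39.2985 (V=14.3544). Price 17.5645; hedge Δ=0.2301, bond B=4.8298.
  t=0,j=0: stock 45.0000 → up 55.3500 (V=17.5645), down 31.9500 (V=16.8254). Price 15.7997; hedge Δ=0.0316, bond B=14.3784.
Check: Δ(0,0)·S0 + B(0,0) = 15.7997 = V0.

(0,0): Delta=0.0316 Bond=14.3784
(1,0): Delta=-1.0000 Bond=48.7754
(1,1): Delta=0.2301 Bond=4.8298
(2,0): Delta=-1.0000 Bond=53.6529
(2,1): Delta=-1.0000 Bond=53.6529
(2,2): Delta=0.4668 Bond=-10.8006
(3,0): Delta=-1.0000 Bond=59.0182
(3,1): Delta=-1.0000 Bond=59.0182
(3,2): Delta=-1.0000 Bond=59.0182
(3,3): Delta=0.7490 Bond=-35.5136
V0=15.7997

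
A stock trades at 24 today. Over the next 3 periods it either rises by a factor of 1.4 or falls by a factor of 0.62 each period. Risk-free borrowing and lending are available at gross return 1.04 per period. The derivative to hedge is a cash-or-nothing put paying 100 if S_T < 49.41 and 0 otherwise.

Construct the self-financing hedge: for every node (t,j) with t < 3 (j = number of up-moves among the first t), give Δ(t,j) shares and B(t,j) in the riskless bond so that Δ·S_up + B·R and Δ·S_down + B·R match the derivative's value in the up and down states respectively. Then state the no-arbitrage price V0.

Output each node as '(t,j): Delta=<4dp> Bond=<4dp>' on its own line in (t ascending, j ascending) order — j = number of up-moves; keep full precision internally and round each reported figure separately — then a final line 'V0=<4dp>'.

(0,0): Delta=-1.4320 Bond=109.3880
(1,0): Delta=0.0000 Bond=92.4556
(1,1): Delta=-1.9755 Bond=132.0274
(2,0): Delta=0.0000 Bond=96.1538
(2,1): Delta=0.0000 Bond=96.1538
(2,2): Delta=-2.7254 Bond=172.5838
V0=75.0204

Since d<R<u, set p* = (R−d)/(u−d) = 0.5385; price each node as the discounted p*-expectation of its children.
Terminal payoffs: V(3,0)=100.0000, V(3,1)=100.0000, V(3,2)=100.0000, V(3,3)=0.0000
(2,0): S=9.2256. Δ = (V_up−V_dn)/(S_up−S_dn) = (100.0000−100.0000)/(12.9158−5.7199) = 0.0000. V = [p*·100.0000 + (1−p*)·100.0000]/1.04 = 96.1538. B = V − Δ·S = 96.1538.
(2,1): S=20.8320. Δ = (V_up−V_dn)/(S_up−S_dn) = (100.0000−100.0000)/(29.1648−12.9158) = 0.0000. V = [p*·100.0000 + (1−p*)·100.0000]/1.04 = 96.1538. B = V − Δ·S = 96.1538.
(2,2): S=47.0400. Δ = (V_up−V_dn)/(S_up−S_dn) = (0.0000−100.0000)/(65.8560−29.1648) = -2.7254. V = [p*·0.0000 + (1−p*)·100.0000]/1.04 = 44.3787. B = V − Δ·S = 172.5838.
(1,0): S=14.8800. Δ = (V_up−V_dn)/(S_up−S_dn) = (96.1538−96.1538)/(20.8320−9.2256) = 0.0000. V = [p*·96.1538 + (1−p*)·96.1538]/1.04 = 92.4556. B = V − Δ·S = 92.4556.
(1,1): S=33.6000. Δ = (V_up−V_dn)/(S_up−S_dn) = (44.3787−96.1538)/(47.0400−20.8320) = -1.9755. V = [p*·44.3787 + (1−p*)·96.1538]/1.04 = 65.6490. B = V − Δ·S = 132.0274.
(0,0): S=24.0000. Δ = (V_up−V_dn)/(S_up−S_dn) = (65.6490−92.4556)/(33.6000−14.8800) = -1.4320. V = [p*·65.6490 + (1−p*)·92.4556]/1.04 = 75.0204. B = V − Δ·S = 109.3880.
Each (Δ,B) replicates both successor values, so the strategy is self-financing and V0 is arbitrage-free.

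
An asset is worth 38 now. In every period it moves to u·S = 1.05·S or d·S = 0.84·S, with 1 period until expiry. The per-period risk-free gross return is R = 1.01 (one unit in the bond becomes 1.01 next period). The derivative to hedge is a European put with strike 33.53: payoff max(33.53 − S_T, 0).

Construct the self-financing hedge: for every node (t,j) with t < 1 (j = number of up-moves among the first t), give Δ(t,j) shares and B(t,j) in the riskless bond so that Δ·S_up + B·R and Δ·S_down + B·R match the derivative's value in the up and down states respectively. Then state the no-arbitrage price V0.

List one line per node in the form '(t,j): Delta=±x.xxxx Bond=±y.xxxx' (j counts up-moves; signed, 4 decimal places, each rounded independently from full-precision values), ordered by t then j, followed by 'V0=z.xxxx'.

(0,0): Delta=-0.2018 Bond=7.9703
V0=0.3036

Risk-neutral probability p* = (R−d)/(u−d) = (1.01−0.84)/(1.05−0.84) = 0.8095.
At expiry t=1: V(1,0)=1.6100, V(1,1)=0.0000
(0,0): S=38.0000. Δ = (V_up−V_dn)/(S_up−S_dn) = (0.0000−1.6100)/(39.9000−31.9200) = -0.2018. V = [p*·0.0000 + (1−p*)·1.6100]/1.01 = 0.3036. B = V − Δ·S = 7.9703.
The time-0 hedge costs 0.3036, which is the no-arbitrage price.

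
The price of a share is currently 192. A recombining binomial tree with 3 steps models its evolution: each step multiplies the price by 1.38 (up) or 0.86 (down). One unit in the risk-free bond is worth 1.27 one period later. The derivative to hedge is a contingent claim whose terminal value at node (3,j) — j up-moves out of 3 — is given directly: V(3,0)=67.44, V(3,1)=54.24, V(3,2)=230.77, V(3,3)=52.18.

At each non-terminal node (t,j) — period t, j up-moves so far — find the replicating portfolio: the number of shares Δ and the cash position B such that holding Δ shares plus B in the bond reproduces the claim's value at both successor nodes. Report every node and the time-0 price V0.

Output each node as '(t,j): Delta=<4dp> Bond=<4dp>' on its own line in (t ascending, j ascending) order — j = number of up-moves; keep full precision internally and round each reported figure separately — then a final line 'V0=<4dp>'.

(0,0): Delta=-0.3274 Bond=122.9158
(1,0): Delta=1.2508 Bond=-104.4973
(1,1): Delta=-0.5913 Bond=226.0202
(2,0): Delta=-0.1788 Bond=70.2919
(2,1): Delta=1.4898 Bond=-187.1760
(2,2): Delta=-0.9393 Bond=414.2759
V0=60.0475

Risk-neutral probability p* = (R−d)/(u−d) = (1.27−0.86)/(1.38−0.86) = 0.7885.
Terminal values V(3,·): V(3,0)=67.4400, V(3,1)=54.2400, V(3,2)=230.7700, V(3,3)=52.1800
(2,0): S=142.0032. Δ = (V_up−V_dn)/(S_up−S_dn) = (54.2400−67.4400)/(195.9644−122.1228) = -0.1788. V = [p*·54.2400 + (1−p*)·67.4400]/1.27 = 44.9073. B = V − Δ·S = 70.2919.
(2,1): S=227.8656. Δ = (V_up−V_dn)/(S_up−S_dn) = (230.7700−54.2400)/(314.4545−195.9644) = 1.4898. V = [p*·230.7700 + (1−p*)·54.2400]/1.27 = 152.3048. B = V − Δ·S = -187.1760.
(2,2): S=365.6448. Δ = (V_up−V_dn)/(S_up−S_dn) = (52.1800−230.7700)/(504.5898−314.4545) = -0.9393. V = [p*·52.1800 + (1−p*)·230.7700]/1.27 = 70.8336. B = V − Δ·S = 414.2759.
(1,0): S=165.1200. Δ = (V_up−V_dn)/(S_up−S_dn) = (152.3048−44.9073)/(227.8656−142.0032) = 1.2508. V = [p*·152.3048 + (1−p*)·44.9073]/1.27 = 102.0363. B = V − Δ·S = -104.4973.
(1,1): S=264.9600. Δ = (V_up−V_dn)/(S_up−S_dn) = (70.8336−152.3048)/(365.6448−227.8656) = -0.5913. V = [p*·70.8336 + (1−p*)·152.3048]/1.27 = 69.3448. B = V − Δ·S = 226.0202.
(0,0): S=192.0000. Δ = (V_up−V_dn)/(S_up−S_dn) = (69.3448−102.0363)/(264.9600−165.1200) = -0.3274. V = [p*·69.3448 + (1−p*)·102.0363]/1.27 = 60.0475. B = V − Δ·S = 122.9158.
Root portfolio cost Δ·192+B reproduces V0=60.0475.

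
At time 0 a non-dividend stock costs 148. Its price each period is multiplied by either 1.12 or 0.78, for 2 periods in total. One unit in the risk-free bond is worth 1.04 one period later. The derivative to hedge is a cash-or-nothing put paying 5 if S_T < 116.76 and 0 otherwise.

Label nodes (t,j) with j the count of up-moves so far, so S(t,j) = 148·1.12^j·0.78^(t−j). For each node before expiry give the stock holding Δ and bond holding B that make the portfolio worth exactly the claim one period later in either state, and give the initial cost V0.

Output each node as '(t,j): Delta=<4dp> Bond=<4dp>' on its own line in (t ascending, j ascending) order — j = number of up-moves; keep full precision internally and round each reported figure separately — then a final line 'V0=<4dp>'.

(0,0): Delta=-0.0225 Bond=3.5831
(1,0): Delta=-0.1274 Bond=15.8371
(1,1): Delta=0.0000 Bond=0.0000
V0=0.2559

Risk-neutral probability p* = (R−d)/(u−d) = (1.04−0.78)/(1.12−0.78) = 0.7647.
At expiry t=2: V(2,0)=5.0000, V(2,1)=0.0000, V(2,2)=0.0000
  t=1,j=0: stock 115.4400 → up 129.2928 (V=0.0000), down 90.0432 (V=5.0000). Price 1.1312; hedge Δ=-0.1274, bond B=15.8371.
  t=1,j=1: stock 165.7600 → up 185.6512 (V=0.0000), down 129.2928 (V=0.0000). Price 0.0000; hedge Δ=0.0000, bond B=0.0000.
  t=0,j=0: stock 148.0000 → up 165.7600 (V=0.0000), down 115.4400 (V=1.1312). Price 0.2559; hedge Δ=-0.0225, bond B=3.5831.
Check: Δ(0,0)·S0 + B(0,0) = 0.2559 = V0.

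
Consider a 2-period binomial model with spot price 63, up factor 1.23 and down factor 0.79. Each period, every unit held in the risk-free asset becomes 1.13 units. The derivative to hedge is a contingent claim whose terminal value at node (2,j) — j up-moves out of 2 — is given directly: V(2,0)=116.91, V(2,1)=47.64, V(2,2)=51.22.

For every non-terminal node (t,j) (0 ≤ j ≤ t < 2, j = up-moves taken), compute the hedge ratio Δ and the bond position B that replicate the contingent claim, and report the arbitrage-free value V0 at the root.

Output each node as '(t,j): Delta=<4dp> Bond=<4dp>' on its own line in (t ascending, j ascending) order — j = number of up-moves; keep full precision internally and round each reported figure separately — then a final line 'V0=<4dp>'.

Since d<R<u, set p* = (R−d)/(u−d) = 0.7727; price each node as the discounted p*-expectation of its children.
At expiry t=2: V(2,0)=116.9100, V(2,1)=47.6400, V(2,2)=51.2200
(1,0): S=49.7700. Δ = (V_up−V_dn)/(S_up−S_dn) = (47.6400−116.9100)/(61.2171−39.3183) = -3.1632. V = [p*·47.6400 + (1−p*)·116.9100]/1.13 = 56.0913. B = V − Δ·S = 213.5231.
(1,1): S=77.4900. Δ = (V_up−V_dn)/(S_up−S_dn) = (51.2200−47.6400)/(95.3127−61.2171) = 0.1050. V = [p*·51.2200 + (1−p*)·47.6400]/1.13 = 44.6074. B = V − Δ·S = 36.4710.
(0,0): S=63.0000. Δ = (V_up−V_dn)/(S_up−S_dn) = (44.6074−56.0913)/(77.4900−49.7700) = -0.4143. V = [p*·44.6074 + (1−p*)·56.0913]/1.13 = 41.7853. B = V − Δ·S = 67.8851.
The time-0 hedge costs 41.7853, which is the no-arbitrage price.

(0,0): Delta=-0.4143 Bond=67.8851
(1,0): Delta=-3.1632 Bond=213.5231
(1,1): Delta=0.1050 Bond=36.4710
V0=41.7853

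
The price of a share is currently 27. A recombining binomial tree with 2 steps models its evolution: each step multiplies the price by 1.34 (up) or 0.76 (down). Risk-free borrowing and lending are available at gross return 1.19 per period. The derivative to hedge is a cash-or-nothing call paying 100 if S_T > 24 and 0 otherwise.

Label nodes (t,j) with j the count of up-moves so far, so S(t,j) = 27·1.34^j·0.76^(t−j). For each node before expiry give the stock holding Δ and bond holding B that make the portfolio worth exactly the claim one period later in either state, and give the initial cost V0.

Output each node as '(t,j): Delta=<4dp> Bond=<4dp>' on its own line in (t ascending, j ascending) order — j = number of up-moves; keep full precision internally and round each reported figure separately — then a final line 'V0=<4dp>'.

Under the risk-neutral measure, an up-move has probability p* = (R−d)/(u−d) = 0.7414 and values discount at R = 1.19.
At expiry t=2: V(2,0)=0.0000, V(2,1)=100.0000, V(2,2)=100.0000
(1,0): S=20.5200. Δ = (V_up−V_dn)/(S_up−S_dn) = (100.0000−0.0000)/(27.4968−15.5952) = 8.4022. V = [p*·100.0000 + (1−p*)·0.0000]/1.19 = 62.3008. B = V − Δ·S = -110.1130.
(1,1): S=36.1800. Δ = (V_up−V_dn)/(S_up−S_dn) = (100.0000−100.0000)/(48.4812−27.4968) = 0.0000. V = [p*·100.0000 + (1−p*)·100.0000]/1.19 = 84.0336. B = V − Δ·S = 84.0336.
(0,0): S=27.0000. Δ = (V_up−V_dn)/(S_up−S_dn) = (84.0336−62.3008)/(36.1800−20.5200) = 1.3878. V = [p*·84.0336 + (1−p*)·62.3008]/1.19 = 65.8933. B = V − Δ·S = 28.4229.
Check: Δ(0,0)·S0 + B(0,0) = 65.8933 = V0.

(0,0): Delta=1.3878 Bond=28.4229
(1,0): Delta=8.4022 Bond=-110.1130
(1,1): Delta=0.0000 Bond=84.0336
V0=65.8933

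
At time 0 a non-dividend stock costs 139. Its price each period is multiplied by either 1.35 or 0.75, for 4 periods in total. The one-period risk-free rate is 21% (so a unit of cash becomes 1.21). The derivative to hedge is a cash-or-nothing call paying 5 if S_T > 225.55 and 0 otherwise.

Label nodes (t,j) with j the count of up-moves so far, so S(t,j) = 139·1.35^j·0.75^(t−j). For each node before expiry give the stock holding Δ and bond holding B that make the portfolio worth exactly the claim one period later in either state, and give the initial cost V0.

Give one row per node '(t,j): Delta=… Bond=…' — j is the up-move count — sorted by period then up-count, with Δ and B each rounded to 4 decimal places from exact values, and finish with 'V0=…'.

(0,0): Delta=0.0139 Bond=-0.1485
(1,0): Delta=0.0321 Bond=-2.0737
(1,1): Delta=0.0109 Bond=0.3967
(2,0): Delta=0.0000 Bond=0.0000
(2,1): Delta=0.0375 Bond=-3.2728
(2,2): Delta=0.0063 Bond=1.6222
(3,0): Delta=0.0000 Bond=0.0000
(3,1): Delta=0.0000 Bond=0.0000
(3,2): Delta=0.0439 Bond=-5.1653
(3,3): Delta=0.0000 Bond=4.1322
V0=1.7869

The replicating-portfolio and risk-neutral prices coincide; use p* = (1.21−0.75)/(1.35−0.75) = 0.7667 for the latter.
Terminal payoffs: V(4,0)=0.0000, V(4,1)=0.0000, V(4,2)=0.0000, V(4,3)=5.0000, V(4,4)=5.0000
Node (3,0) S=58.6406: V=(p*·0.0000+(1−p*)·0.0000)/1.21=0.0000; Δ=(0.0000−0.0000)/(79.1648−43.9805)=0.0000; B=V−Δ·S=0.0000
Node (3,1) S=105.5531: V=(p*·0.0000+(1−p*)·0.0000)/1.21=0.0000; Δ=(0.0000−0.0000)/(142.4967−79.1648)=0.0000; B=V−Δ·S=0.0000
Node (3,2) S=189.9956: V=(p*·5.0000+(1−p*)·0.0000)/1.21=3.1680; Δ=(5.0000−0.0000)/(256.4941−142.4967)=0.0439; B=V−Δ·S=-5.1653
Node (3,3) S=341.9921: V=(p*·5.0000+(1−p*)·5.0000)/1.21=4.1322; Δ=(5.0000−5.0000)/(461.6894−256.4941)=0.0000; B=V−Δ·S=4.1322
Node (2,0) S=78.1875: V=(p*·0.0000+(1−p*)·0.0000)/1.21=0.0000; Δ=(0.0000−0.0000)/(105.5531−58.6406)=0.0000; B=V−Δ·S=0.0000
Node (2,1) S=140.7375: V=(p*·3.1680+(1−p*)·0.0000)/1.21=2.0073; Δ=(3.1680−0.0000)/(189.9956−105.5531)=0.0375; B=V−Δ·S=-3.2728
Node (2,2) S=253.3275: V=(p*·4.1322+(1−p*)·3.1680)/1.21=3.2291; Δ=(4.1322−3.1680)/(341.9921−189.9956)=0.0063; B=V−Δ·S=1.6222
Node (1,0) S=104.2500: V=(p*·2.0073+(1−p*)·0.0000)/1.21=1.2718; Δ=(2.0073−0.0000)/(140.7375−78.1875)=0.0321; B=V−Δ·S=-2.0737
Node (1,1) S=187.6500: V=(p*·3.2291+(1−p*)·2.0073)/1.21=2.4331; Δ=(3.2291−2.0073)/(253.3275−140.7375)=0.0109; B=V−Δ·S=0.3967
Node (0,0) S=139.0000: V=(p*·2.4331+(1−p*)·1.2718)/1.21=1.7869; Δ=(2.4331−1.2718)/(187.6500−104.2500)=0.0139; B=V−Δ·S=-0.1485
Root portfolio cost Δ·139+B reproduces V0=1.7869.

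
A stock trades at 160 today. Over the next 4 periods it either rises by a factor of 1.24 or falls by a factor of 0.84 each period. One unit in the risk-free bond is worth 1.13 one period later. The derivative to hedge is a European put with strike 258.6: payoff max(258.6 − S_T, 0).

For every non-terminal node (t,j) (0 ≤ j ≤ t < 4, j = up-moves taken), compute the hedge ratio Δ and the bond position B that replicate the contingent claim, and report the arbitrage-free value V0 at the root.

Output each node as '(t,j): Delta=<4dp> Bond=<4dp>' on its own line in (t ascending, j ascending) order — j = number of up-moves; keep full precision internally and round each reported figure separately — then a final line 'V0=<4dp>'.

Under the risk-neutral measure, an up-move has probability p* = (R−d)/(u−d) = 0.7250 and values discount at R = 1.13.
Terminal payoffs: V(4,0)=178.9406, V(4,1)=141.0075, V(4,2)=85.0111, V(4,3)=2.3497, V(4,4)=0.0000
(3,0): S=94.8326. Δ = (V_up−V_dn)/(S_up−S_dn) = (141.0075−178.9406)/(117.5925−79.6594) = -1.0000. V = [p*·141.0075 + (1−p*)·178.9406]/1.13 = 134.0169. B = V − Δ·S = 228.8496.
(3,1): S=139.9910. Δ = (V_up−V_dn)/(S_up−S_dn) = (85.0111−141.0075)/(173.5889−117.5925) = -1.0000. V = [p*·85.0111 + (1−p*)·141.0075]/1.13 = 88.8585. B = V − Δ·S = 228.8496.
(3,2): S=206.6534. Δ = (V_up−V_dn)/(S_up−S_dn) = (2.3497−85.0111)/(256.2503−173.5889) = -1.0000. V = [p*·2.3497 + (1−p*)·85.0111]/1.13 = 22.1961. B = V − Δ·S = 228.8496.
(3,3): S=305.0598. Δ = (V_up−V_dn)/(S_up−S_dn) = (0.0000−2.3497)/(378.2742−256.2503) = -0.0193. V = [p*·0.0000 + (1−p*)·2.3497]/1.13 = 0.5718. B = V − Δ·S = 6.4462.
(2,0): S=112.8960. Δ = (V_up−V_dn)/(S_up−S_dn) = (88.8585−134.0169)/(139.9910−94.8326) = -1.0000. V = [p*·88.8585 + (1−p*)·134.0169]/1.13 = 89.6257. B = V − Δ·S = 202.5217.
(2,1): S=166.6560. Δ = (V_up−V_dn)/(S_up−S_dn) = (22.1961−88.8585)/(206.6534−139.9910) = -1.0000. V = [p*·22.1961 + (1−p*)·88.8585]/1.13 = 35.8657. B = V − Δ·S = 202.5217.
(2,2): S=246.0160. Δ = (V_up−V_dn)/(S_up−S_dn) = (0.5718−22.1961)/(305.0598−206.6534) = -0.2197. V = [p*·0.5718 + (1−p*)·22.1961]/1.13 = 5.7686. B = V − Δ·S = 59.8293.
(1,0): S=134.4000. Δ = (V_up−V_dn)/(S_up−S_dn) = (35.8657−89.6257)/(166.6560−112.8960) = -1.0000. V = [p*·35.8657 + (1−p*)·89.6257]/1.13 = 44.8228. B = V − Δ·S = 179.2228.
(1,1): S=198.4000. Δ = (V_up−V_dn)/(S_up−S_dn) = (5.7686−35.8657)/(246.0160−166.6560) = -0.3792. V = [p*·5.7686 + (1−p*)·35.8657]/1.13 = 12.4295. B = V − Δ·S = 87.6723.
(0,0): S=160.0000. Δ = (V_up−V_dn)/(S_up−S_dn) = (12.4295−44.8228)/(198.4000−134.4000) = -0.5061. V = [p*·12.4295 + (1−p*)·44.8228]/1.13 = 18.8829. B = V − Δ·S = 99.8661.
Self-financing check: at every node Δ·S+B equals the discounted successor values.

(0,0): Delta=-0.5061 Bond=99.8661
(1,0): Delta=-1.0000 Bond=179.2228
(1,1): Delta=-0.3792 Bond=87.6723
(2,0): Delta=-1.0000 Bond=202.5217
(2,1): Delta=-1.0000 Bond=202.5217
(2,2): Delta=-0.2197 Bond=59.8293
(3,0): Delta=-1.0000 Bond=228.8496
(3,1): Delta=-1.0000 Bond=228.8496
(3,2): Delta=-1.0000 Bond=228.8496
(3,3): Delta=-0.0193 Bond=6.4462
V0=18.8829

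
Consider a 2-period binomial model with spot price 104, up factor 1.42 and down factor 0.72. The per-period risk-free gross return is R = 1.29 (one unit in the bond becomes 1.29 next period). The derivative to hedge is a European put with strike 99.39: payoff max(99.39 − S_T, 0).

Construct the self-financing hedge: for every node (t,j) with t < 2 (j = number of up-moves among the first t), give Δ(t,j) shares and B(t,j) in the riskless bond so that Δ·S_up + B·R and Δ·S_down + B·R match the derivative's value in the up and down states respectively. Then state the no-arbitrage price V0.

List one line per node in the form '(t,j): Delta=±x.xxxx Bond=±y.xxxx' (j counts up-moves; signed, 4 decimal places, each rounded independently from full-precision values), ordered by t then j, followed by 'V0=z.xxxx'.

Under the risk-neutral measure, an up-move has probability p* = (R−d)/(u−d) = 0.8143 and values discount at R = 1.29.
Terminal values V(2,·): V(2,0)=45.4764, V(2,1)=0.0000, V(2,2)=0.0000
(1,0): S=74.8800. Δ = (V_up−V_dn)/(S_up−S_dn) = (0.0000−45.4764)/(106.3296−53.9136) = -0.8676. V = [p*·0.0000 + (1−p*)·45.4764]/1.29 = 6.5470. B = V − Δ·S = 71.5133.
(1,1): S=147.6800. Δ = (V_up−V_dn)/(S_up−S_dn) = (0.0000−0.0000)/(209.7056−106.3296) = 0.0000. V = [p*·0.0000 + (1−p*)·0.0000]/1.29 = 0.0000. B = V − Δ·S = 0.0000.
(0,0): S=104.0000. Δ = (V_up−V_dn)/(S_up−S_dn) = (0.0000−6.5470)/(147.6800−74.8800) = -0.0899. V = [p*·0.0000 + (1−p*)·6.5470]/1.29 = 0.9425. B = V − Δ·S = 10.2954.
Check: Δ(0,0)·S0 + B(0,0) = 0.9425 = V0.

(0,0): Delta=-0.0899 Bond=10.2954
(1,0): Delta=-0.8676 Bond=71.5133
(1,1): Delta=0.0000 Bond=0.0000
V0=0.9425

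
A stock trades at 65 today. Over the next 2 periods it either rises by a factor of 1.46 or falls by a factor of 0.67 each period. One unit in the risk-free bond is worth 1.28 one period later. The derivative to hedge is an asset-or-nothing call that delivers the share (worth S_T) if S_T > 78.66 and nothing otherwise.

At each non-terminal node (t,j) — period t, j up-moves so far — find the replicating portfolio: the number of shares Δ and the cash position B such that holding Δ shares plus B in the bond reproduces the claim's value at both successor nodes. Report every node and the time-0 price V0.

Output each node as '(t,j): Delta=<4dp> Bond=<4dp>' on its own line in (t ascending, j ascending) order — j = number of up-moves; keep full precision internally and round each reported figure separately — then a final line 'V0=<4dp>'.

Since d<R<u, set p* = (R−d)/(u−d) = 0.7722; price each node as the discounted p*-expectation of its children.
Terminal values V(2,·): V(2,0)=0.0000, V(2,1)=0.0000, V(2,2)=138.5540
  t=1,j=0: stock 43.5500 → up 63.5830 (V=0.0000), down 29.1785 (V=0.0000). Price 0.0000; hedge Δ=0.0000, bond B=0.0000.
  t=1,j=1: stock 94.9000 → up 138.5540 (V=138.5540), down 63.5830 (V=0.0000). Price 83.5818; hedge Δ=1.8481, bond B=-91.8030.
  t=0,j=0: stock 65.0000 → up 94.9000 (V=83.5818), down 43.5500 (V=0.0000). Price 50.4202; hedge Δ=1.6277, bond B=-55.3796.
Self-financing check: at every node Δ·S+B equals the discounted successor values.

(0,0): Delta=1.6277 Bond=-55.3796
(1,0): Delta=0.0000 Bond=0.0000
(1,1): Delta=1.8481 Bond=-91.8030
V0=50.4202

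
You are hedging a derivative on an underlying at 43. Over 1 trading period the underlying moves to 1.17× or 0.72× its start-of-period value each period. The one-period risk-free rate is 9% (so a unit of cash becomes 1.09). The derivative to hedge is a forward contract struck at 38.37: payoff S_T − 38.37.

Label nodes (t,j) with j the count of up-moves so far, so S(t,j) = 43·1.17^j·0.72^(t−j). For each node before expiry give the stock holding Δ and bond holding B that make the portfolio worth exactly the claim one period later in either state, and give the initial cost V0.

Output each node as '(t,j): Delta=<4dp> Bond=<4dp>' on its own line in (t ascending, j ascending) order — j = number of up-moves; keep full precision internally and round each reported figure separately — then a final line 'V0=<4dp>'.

The replicating-portfolio and risk-neutral prices coincide; use p* = (1.09−0.72)/(1.17−0.72) = 0.8222 for the latter.
Terminal values V(1,·): V(1,0)=-7.4100, V(1,1)=11.9400
Node (0,0) S=43.0000: V=(p*·11.9400+(1−p*)·-7.4100)/1.09=7.7982; Δ=(11.9400−-7.4100)/(50.3100−30.9600)=1.0000; B=V−Δ·S=-35.2018
Self-financing check: at every node Δ·S+B equals the discounted successor values.

(0,0): Delta=1.0000 Bond=-35.2018
V0=7.7982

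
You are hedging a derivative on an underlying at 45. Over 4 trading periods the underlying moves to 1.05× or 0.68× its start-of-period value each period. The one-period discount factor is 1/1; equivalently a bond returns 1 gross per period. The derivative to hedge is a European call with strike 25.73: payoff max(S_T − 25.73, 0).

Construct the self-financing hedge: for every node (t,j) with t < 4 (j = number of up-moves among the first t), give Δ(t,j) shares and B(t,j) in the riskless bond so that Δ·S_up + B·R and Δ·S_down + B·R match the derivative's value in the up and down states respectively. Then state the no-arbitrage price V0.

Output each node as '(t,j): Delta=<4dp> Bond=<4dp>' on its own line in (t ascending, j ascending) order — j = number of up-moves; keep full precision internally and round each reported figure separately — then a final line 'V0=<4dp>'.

(0,0): Delta=0.9254 Bond=-22.0472
(1,0): Delta=0.6404 Bond=-13.3253
(1,1): Delta=0.9543 Bond=-23.4100
(2,0): Delta=0.0000 Bond=0.0000
(2,1): Delta=0.7052 Bond=-15.4074
(2,2): Delta=0.9795 Bond=-24.6604
(3,0): Delta=0.0000 Bond=0.0000
(3,1): Delta=0.0000 Bond=0.0000
(3,2): Delta=0.7766 Bond=-17.8148
(3,3): Delta=1.0000 Bond=-25.7300
V0=19.5968

The replicating-portfolio and risk-neutral prices coincide; use p* = (1−0.68)/(1.05−0.68) = 0.8649 for the latter.
Terminal values V(4,·): V(4,0)=0.0000, V(4,1)=0.0000, V(4,2)=0.0000, V(4,3)=9.6933, V(4,4)=28.9678
Node (3,0) S=14.1494: V=(p*·0.0000+(1−p*)·0.0000)/1=0.0000; Δ=(0.0000−0.0000)/(14.8569−9.6216)=0.0000; B=V−Δ·S=0.0000
Node (3,1) S=21.8484: V=(p*·0.0000+(1−p*)·0.0000)/1=0.0000; Δ=(0.0000−0.0000)/(22.9408−14.8569)=0.0000; B=V−Δ·S=0.0000
Node (3,2) S=33.7365: V=(p*·9.6933+(1−p*)·0.0000)/1=8.3834; Δ=(9.6933−0.0000)/(35.4233−22.9408)=0.7766; B=V−Δ·S=-17.8148
Node (3,3) S=52.0931: V=(p*·28.9678+(1−p*)·9.6933)/1=26.3631; Δ=(28.9678−9.6933)/(54.6978−35.4233)=1.0000; B=V−Δ·S=-25.7300
Node (2,0) S=20.8080: V=(p*·0.0000+(1−p*)·0.0000)/1=0.0000; Δ=(0.0000−0.0000)/(21.8484−14.1494)=0.0000; B=V−Δ·S=0.0000
Node (2,1) S=32.1300: V=(p*·8.3834+(1−p*)·0.0000)/1=7.2505; Δ=(8.3834−0.0000)/(33.7365−21.8484)=0.7052; B=V−Δ·S=-15.4074
Node (2,2) S=49.6125: V=(p*·26.3631+(1−p*)·8.3834)/1=23.9334; Δ=(26.3631−8.3834)/(52.0931−33.7365)=0.9795; B=V−Δ·S=-24.6604
Node (1,0) S=30.6000: V=(p*·7.2505+(1−p*)·0.0000)/1=6.2707; Δ=(7.2505−0.0000)/(32.1300−20.8080)=0.6404; B=V−Δ·S=-13.3253
Node (1,1) S=47.2500: V=(p*·23.9334+(1−p*)·7.2505)/1=21.6790; Δ=(23.9334−7.2505)/(49.6125−32.1300)=0.9543; B=V−Δ·S=-23.4100
Node (0,0) S=45.0000: V=(p*·21.6790+(1−p*)·6.2707)/1=19.5968; Δ=(21.6790−6.2707)/(47.2500−30.6000)=0.9254; B=V−Δ·S=-22.0472
Self-financing check: at every node Δ·S+B equals the discounted successor values.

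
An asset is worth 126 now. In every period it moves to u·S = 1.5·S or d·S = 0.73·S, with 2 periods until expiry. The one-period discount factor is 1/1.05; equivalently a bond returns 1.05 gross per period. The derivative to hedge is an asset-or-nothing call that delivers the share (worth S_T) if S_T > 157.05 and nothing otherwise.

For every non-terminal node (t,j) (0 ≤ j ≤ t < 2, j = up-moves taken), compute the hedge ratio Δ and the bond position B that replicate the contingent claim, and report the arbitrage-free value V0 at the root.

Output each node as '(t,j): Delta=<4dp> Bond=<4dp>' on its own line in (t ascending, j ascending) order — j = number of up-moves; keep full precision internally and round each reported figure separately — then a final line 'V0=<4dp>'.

Risk-neutral probability p* = (R−d)/(u−d) = (1.05−0.73)/(1.5−0.73) = 0.4156.
Terminal values V(2,·): V(2,0)=0.0000, V(2,1)=0.0000, V(2,2)=283.5000
  t=1,j=0: stock 91.9800 → up 137.9700 (V=0.0000), down 67.1454 (V=0.0000). Price 0.0000; hedge Δ=0.0000, bond B=0.0000.
  t=1,j=1: stock 189.0000 → up 283.5000 (V=283.5000), down 137.9700 (V=0.0000). Price 112.2078; hedge Δ=1.9481, bond B=-255.9740.
  t=0,j=0: stock 126.0000 → up 189.0000 (V=112.2078), down 91.9800 (V=0.0000). Price 44.4112; hedge Δ=1.1565, bond B=-101.3132.
The time-0 hedge costs 44.4112, which is the no-arbitrage price.

(0,0): Delta=1.1565 Bond=-101.3132
(1,0): Delta=0.0000 Bond=0.0000
(1,1): Delta=1.9481 Bond=-255.9740
V0=44.4112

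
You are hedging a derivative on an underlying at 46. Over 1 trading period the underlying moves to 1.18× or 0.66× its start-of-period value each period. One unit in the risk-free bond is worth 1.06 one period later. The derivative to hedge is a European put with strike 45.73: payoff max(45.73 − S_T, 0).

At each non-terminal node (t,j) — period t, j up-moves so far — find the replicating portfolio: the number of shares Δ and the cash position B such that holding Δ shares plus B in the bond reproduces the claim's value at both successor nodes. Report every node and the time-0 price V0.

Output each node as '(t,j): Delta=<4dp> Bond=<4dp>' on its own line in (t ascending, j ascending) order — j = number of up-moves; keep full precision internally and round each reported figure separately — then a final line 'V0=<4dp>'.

Under the risk-neutral measure, an up-move has probability p* = (R−d)/(u−d) = 0.7692 and values discount at R = 1.06.
Terminal payoffs: V(1,0)=15.3700, V(1,1)=0.0000
Node (0,0) S=46.0000: V=(p*·0.0000+(1−p*)·15.3700)/1.06=3.3462; Δ=(0.0000−15.3700)/(54.2800−30.3600)=-0.6426; B=V−Δ·S=32.9038
The time-0 hedge costs 3.3462, which is the no-arbitrage price.

(0,0): Delta=-0.6426 Bond=32.9038
V0=3.3462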